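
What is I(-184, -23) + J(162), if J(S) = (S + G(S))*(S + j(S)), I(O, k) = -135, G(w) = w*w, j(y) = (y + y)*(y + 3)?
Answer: 1415942397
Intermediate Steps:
j(y) = 2*y*(3 + y) (j(y) = (2*y)*(3 + y) = 2*y*(3 + y))
G(w) = w**2
J(S) = (S + S**2)*(S + 2*S*(3 + S))
I(-184, -23) + J(162) = -135 + 162**2*(7 + 2*162**2 + 9*162) = -135 + 26244*(7 + 2*26244 + 1458) = -135 + 26244*(7 + 52488 + 1458) = -135 + 26244*53953 = -135 + 1415942532 = 1415942397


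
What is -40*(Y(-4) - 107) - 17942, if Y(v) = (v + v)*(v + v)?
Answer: -16222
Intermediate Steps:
Y(v) = 4*v² (Y(v) = (2*v)*(2*v) = 4*v²)
-40*(Y(-4) - 107) - 17942 = -40*(4*(-4)² - 107) - 17942 = -40*(4*16 - 107) - 17942 = -40*(64 - 107) - 17942 = -40*(-43) - 17942 = 1720 - 17942 = -16222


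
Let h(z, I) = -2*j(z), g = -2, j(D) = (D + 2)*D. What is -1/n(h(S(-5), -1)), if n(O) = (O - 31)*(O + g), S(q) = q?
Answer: -1/1952 ≈ -0.00051230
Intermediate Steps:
j(D) = D*(2 + D) (j(D) = (2 + D)*D = D*(2 + D))
h(z, I) = -2*z*(2 + z)
n(O) = (-31 + O)*(-2 + O) (n(O) = (O - 31)*(O - 2) = (-31 + O)*(-2 + O))
-1/n(h(S(-5), -1)) = -1/(62 + (-2*(-5)*(2 - 5))² - (-66)*(-5)*(2 - 5)) = -1/(62 + (-2*(-5)*(-3))² - (-66)*(-5)*(-3)) = -1/(62 + (-30)² - 33*(-30)) = -1/(62 + 900 + 990) = -1/1952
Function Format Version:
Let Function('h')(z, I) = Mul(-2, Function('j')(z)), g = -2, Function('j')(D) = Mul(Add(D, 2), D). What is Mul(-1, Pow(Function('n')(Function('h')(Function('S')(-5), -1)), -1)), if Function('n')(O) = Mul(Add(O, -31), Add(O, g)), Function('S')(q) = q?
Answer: Rational(-1, 1952) ≈ -0.00051230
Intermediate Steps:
Function('j')(D) = Mul(D, Add(2, D)) (Function('j')(D) = Mul(Add(2, D), D) = Mul(D, Add(2, D)))
Function('h')(z, I) = Mul(-2, z, Add(2, z)) (Function('h')(z, I) = Mul(-2, Mul(z, Add(2, z))) = Mul(-2, z, Add(2, z)))
Function('n')(O) = Mul(Add(-31, O), Add(-2, O)) (Function('n')(O) = Mul(Add(O, -31), Add(O, -2)) = Mul(Add(-31, O), Add(-2, O)))
Mul(-1, Pow(Function('n')(Function('h')(Function('S')(-5), -1)), -1)) = Mul(-1, Pow(Add(62, Pow(Mul(-2, -5, Add(2, -5)), 2), Mul(-33, Mul(-2, -5, Add(2, -5)))), -1)) = Mul(-1, Pow(Add(62, Pow(Mul(-2, -5, -3), 2), Mul(-33, Mul(-2, -5, -3))), -1)) = Mul(-1, Pow(Add(62, Pow(-30, 2), Mul(-33, -30)), -1)) = Mul(-1, Pow(Add(62, 900, 990), -1)) = Mul(-1, Pow(1952, -1)) = Mul(-1, Rational(1, 1952)) = Rational(-1, 1952)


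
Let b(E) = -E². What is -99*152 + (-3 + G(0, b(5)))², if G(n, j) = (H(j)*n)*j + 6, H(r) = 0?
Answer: -15039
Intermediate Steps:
G(n, j) = 6 (G(n, j) = (0*n)*j + 6 = 0*j + 6 = 0 + 6 = 6)
-99*152 + (-3 + G(0, b(5)))² = -99*152 + (-3 + 6)² = -15048 + 3² = -15048 + 9 = -15039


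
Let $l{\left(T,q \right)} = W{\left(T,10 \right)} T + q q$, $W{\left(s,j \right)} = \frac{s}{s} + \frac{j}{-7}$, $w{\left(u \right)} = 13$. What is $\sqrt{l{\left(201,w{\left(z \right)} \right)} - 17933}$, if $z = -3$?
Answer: $\frac{i \sqrt{874657}}{7} \approx 133.6 i$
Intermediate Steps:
$W{\left(s,j \right)} = 1 - \frac{j}{7}$ ($W{\left(s,j \right)} = 1 + j \left(- \frac{1}{7}\right) = 1 - \frac{j}{7}$)
$l{\left(T,q \right)} = q^{2} - \frac{3 T}{7}$ ($l{\left(T,q \right)} = \left(1 - \frac{10}{7}\right) T + q q = \left(1 - \frac{10}{7}\right) T + q^{2} = - \frac{3 T}{7} + q^{2} = q^{2} - \frac{3 T}{7}$)
$\sqrt{l{\left(201,w{\left(z \right)} \right)} - 17933} = \sqrt{\left(13^{2} - \frac{603}{7}\right) - 17933} = \sqrt{\left(169 - \frac{603}{7}\right) - 17933} = \sqrt{\frac{580}{7} - 17933} = \sqrt{- \frac{124951}{7}} = \frac{i \sqrt{874657}}{7}$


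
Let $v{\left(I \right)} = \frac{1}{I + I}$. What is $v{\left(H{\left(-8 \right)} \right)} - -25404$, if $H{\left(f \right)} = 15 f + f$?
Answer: $\frac{6503423}{256} \approx 25404.0$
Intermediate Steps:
$H{\left(f \right)} = 16 f$
$v{\left(I \right)} = \frac{1}{2 I}$
$v{\left(H{\left(-8 \right)} \right)} - -25404 = \frac{1}{2 \cdot 16 \left(-8\right)} - -25404 = \frac{1}{2 \left(-128\right)} + 25404 = \frac{1}{2} \left(- \frac{1}{128}\right) + 25404 = - \frac{1}{256} + 25404 = \frac{6503423}{256}$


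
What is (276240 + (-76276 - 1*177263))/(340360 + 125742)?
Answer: 3243/66586 ≈ 0.048704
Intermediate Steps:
(276240 + (-76276 - 1*177263))/(340360 + 125742) = (276240 + (-76276 - 177263))/466102 = (276240 - 253539)*(1/466102) = 22701*(1/466102) = 3243/66586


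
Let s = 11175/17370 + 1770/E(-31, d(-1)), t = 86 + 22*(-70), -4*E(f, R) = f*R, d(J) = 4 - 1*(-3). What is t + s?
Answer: -357009539/251286 ≈ -1420.7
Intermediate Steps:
d(J) = 7 (d(J) = 4 + 3 = 7)
E(f, R) = -R*f/4 (E(f, R) = -f*R/4 = -R*f/4)
t = -1454 (t = 86 - 1540 = -1454)
s = 8360305/251286 (s = 11175/17370 + 1770/((-1/4*7*(-31))) = 11175*(1/17370) + 1770/(217/4) = 745/1158 + 1770*(4/217) = 745/1158 + 7080/217 = 8360305/251286 ≈ 33.270)
t + s = -1454 + 8360305/251286 = -357009539/251286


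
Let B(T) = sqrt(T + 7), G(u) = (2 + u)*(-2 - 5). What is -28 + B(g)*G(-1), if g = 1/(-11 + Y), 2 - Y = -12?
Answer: -28 - 7*sqrt(66)/3 ≈ -46.956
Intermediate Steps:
Y = 14 (Y = 2 - 1*(-12) = 2 + 12 = 14)
g = 1/3 (g = 1/(-11 + 14) = 1/3 ≈ 0.33333)
G(u) = -14 - 7*u (G(u) = (2 + u)*(-7) = -14 - 7*u)
B(T) = sqrt(7 + T)
-28 + B(g)*G(-1) = -28 + sqrt(7 + 1/3)*(-14 - 7*(-1)) = -28 + sqrt(22/3)*(-14 + 7) = -28 + (sqrt(66)/3)*(-7) = -28 - 7*sqrt(66)/3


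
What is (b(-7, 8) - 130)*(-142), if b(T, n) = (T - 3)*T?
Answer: 8520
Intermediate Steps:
b(T, n) = T*(-3 + T) (b(T, n) = (-3 + T)*T = T*(-3 + T))
(b(-7, 8) - 130)*(-142) = (-7*(-3 - 7) - 130)*(-142) = (-7*(-10) - 130)*(-142) = (70 - 130)*(-142) = -60*(-142) = 8520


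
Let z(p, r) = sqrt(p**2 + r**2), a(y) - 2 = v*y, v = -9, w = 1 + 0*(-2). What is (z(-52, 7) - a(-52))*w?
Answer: -470 + sqrt(2753) ≈ -417.53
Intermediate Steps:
w = 1 (w = 1 + 0 = 1)
a(y) = 2 - 9*y
(z(-52, 7) - a(-52))*w = (sqrt((-52)**2 + 7**2) - (2 - 9*(-52)))*1 = (sqrt(2704 + 49) - (2 + 468))*1 = (sqrt(2753) - 1*470)*1 = (sqrt(2753) - 470)*1 = (-470 + sqrt(2753))*1 = -470 + sqrt(2753)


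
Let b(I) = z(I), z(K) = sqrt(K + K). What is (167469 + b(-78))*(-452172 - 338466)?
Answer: -132407355222 - 1581276*I*sqrt(39) ≈ -1.3241e+11 - 9.8751e+6*I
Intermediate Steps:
z(K) = sqrt(2)*sqrt(K) (z(K) = sqrt(2*K) = sqrt(2)*sqrt(K))
b(I) = sqrt(2)*sqrt(I)
(167469 + b(-78))*(-452172 - 338466) = (167469 + sqrt(2)*sqrt(-78))*(-452172 - 338466) = (167469 + sqrt(2)*(I*sqrt(78)))*(-790638) = (167469 + 2*I*sqrt(39))*(-790638) = -132407355222 - 1581276*I*sqrt(39)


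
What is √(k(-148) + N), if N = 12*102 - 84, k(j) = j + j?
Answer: 2*√211 ≈ 29.052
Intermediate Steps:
k(j) = 2*j
N = 1140 (N = 1224 - 84 = 1140)
√(k(-148) + N) = √(2*(-148) + 1140) = √(-296 + 1140) = √844 = 2*√211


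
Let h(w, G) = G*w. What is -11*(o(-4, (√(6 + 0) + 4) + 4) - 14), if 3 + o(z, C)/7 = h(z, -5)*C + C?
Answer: -12551 - 1617*√6 ≈ -16512.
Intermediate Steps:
o(z, C) = -21 + 7*C - 35*C*z (o(z, C) = -21 + 7*((-5*z)*C + C) = -21 + 7*(-5*C*z + C) = -21 + 7*(C - 5*C*z) = -21 + (7*C - 35*C*z) = -21 + 7*C - 35*C*z)
-11*(o(-4, (√(6 + 0) + 4) + 4) - 14) = -11*((-21 + 7*((√(6 + 0) + 4) + 4) - 35*((√(6 + 0) + 4) + 4)*(-4)) - 14) = -11*((-21 + 7*((√6 + 4) + 4) - 35*((√6 + 4) + 4)*(-4)) - 14) = -11*((-21 + 7*((4 + √6) + 4) - 35*((4 + √6) + 4)*(-4)) - 14) = -11*((-21 + 7*(8 + √6) - 35*(8 + √6)*(-4)) - 14) = -11*((-21 + (56 + 7*√6) + (1120 + 140*√6)) - 14) = -11*((1155 + 147*√6) - 14) = -11*(1141 + 147*√6) = -12551 - 1617*√6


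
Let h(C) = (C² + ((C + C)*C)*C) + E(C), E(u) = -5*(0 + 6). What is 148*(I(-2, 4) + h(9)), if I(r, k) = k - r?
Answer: 224220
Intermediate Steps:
E(u) = -30 (E(u) = -5*6 = -30)
h(C) = -30 + C² + 2*C³ (h(C) = (C² + ((C + C)*C)*C) - 30 = (C² + ((2*C)*C)*C) - 30 = (C² + (2*C²)*C) - 30 = (C² + 2*C³) - 30 = -30 + C² + 2*C³)
148*(I(-2, 4) + h(9)) = 148*((4 - 1*(-2)) + (-30 + 9² + 2*9³)) = 148*((4 + 2) + (-30 + 81 + 2*729)) = 148*(6 + (-30 + 81 + 1458)) = 148*(6 + 1509) = 148*1515 = 224220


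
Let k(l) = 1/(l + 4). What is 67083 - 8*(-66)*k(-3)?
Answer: 67611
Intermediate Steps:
k(l) = 1/(4 + l)
67083 - 8*(-66)*k(-3) = 67083 - 8*(-66)/(4 - 3) = 67083 - (-528)/1 = 67083 - (-528) = 67083 - 1*(-528) = 67083 + 528 = 67611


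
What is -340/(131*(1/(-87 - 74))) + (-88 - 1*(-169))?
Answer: 65351/131 ≈ 498.86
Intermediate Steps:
-340/(131*(1/(-87 - 74))) + (-88 - 1*(-169)) = -340/(131*(1/(-161))) + (-88 + 169) = -340/(131*(-1/161)) + 81 = -340*(-161)/131 + 81 = -340*(-161/131) + 81 = 54740/131 + 81 = 65351/131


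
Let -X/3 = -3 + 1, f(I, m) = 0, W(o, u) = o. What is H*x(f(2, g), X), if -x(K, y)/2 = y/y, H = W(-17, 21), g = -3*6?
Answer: 34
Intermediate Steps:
g = -18
H = -17
X = 6 (X = -3*(-3 + 1) = -3*(-2) = 6)
x(K, y) = -2 (x(K, y) = -2*y/y = -2*1 = -2)
H*x(f(2, g), X) = -17*(-2) = 34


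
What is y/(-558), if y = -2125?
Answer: 2125/558 ≈ 3.8082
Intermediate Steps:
y/(-558) = -2125/(-558) = -2125*(-1/558) = 2125/558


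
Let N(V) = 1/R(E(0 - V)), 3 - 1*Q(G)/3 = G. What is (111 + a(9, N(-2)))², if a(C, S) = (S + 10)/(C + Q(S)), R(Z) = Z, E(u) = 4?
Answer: 59290000/4761 ≈ 12453.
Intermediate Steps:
Q(G) = 9 - 3*G
N(V) = ¼ (N(V) = 1/4 = ¼)
a(C, S) = (10 + S)/(9 + C - 3*S) (a(C, S) = (S + 10)/(C + (9 - 3*S)) = (10 + S)/(9 + C - 3*S))
(111 + a(9, N(-2)))² = (111 + (10 + ¼)/(9 + 9 - 3*¼))² = (111 + (41/4)/(9 + 9 - ¾))² = (111 + (41/4)/(69/4))² = (111 + (4/69)*(41/4))² = (111 + 41/69)² = (7700/69)² = 59290000/4761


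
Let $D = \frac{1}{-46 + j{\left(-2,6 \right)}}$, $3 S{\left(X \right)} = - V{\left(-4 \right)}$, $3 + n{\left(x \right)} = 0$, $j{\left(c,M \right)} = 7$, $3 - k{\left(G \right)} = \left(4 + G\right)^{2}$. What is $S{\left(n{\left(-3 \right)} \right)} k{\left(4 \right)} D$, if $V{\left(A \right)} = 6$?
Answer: $- \frac{122}{39} \approx -3.1282$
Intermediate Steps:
$k{\left(G \right)} = 3 - \left(4 + G\right)^{2}$
$n{\left(x \right)} = -3$ ($n{\left(x \right)} = -3 + 0 = -3$)
$S{\left(X \right)} = -2$ ($S{\left(X \right)} = \frac{\left(-1\right) 6}{3} = \frac{1}{3} \left(-6\right) = -2$)
$D = - \frac{1}{39}$ ($D = \frac{1}{-46 + 7} = \frac{1}{-39} = - \frac{1}{39} \approx -0.025641$)
$S{\left(n{\left(-3 \right)} \right)} k{\left(4 \right)} D = - 2 \left(3 - \left(4 + 4\right)^{2}\right) \left(- \frac{1}{39}\right) = - 2 \left(3 - 8^{2}\right) \left(- \frac{1}{39}\right) = - 2 \left(3 - 64\right) \left(- \frac{1}{39}\right) = \left(-2\right) \left(-61\right) \left(- \frac{1}{39}\right) = 122 \left(- \frac{1}{39}\right) = - \frac{122}{39}$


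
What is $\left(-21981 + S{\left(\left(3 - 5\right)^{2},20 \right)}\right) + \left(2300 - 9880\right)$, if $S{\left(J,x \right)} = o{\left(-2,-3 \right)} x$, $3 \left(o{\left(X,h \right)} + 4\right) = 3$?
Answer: $-29621$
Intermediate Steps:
$o{\left(X,h \right)} = -3$ ($o{\left(X,h \right)} = -4 + \frac{1}{3} \cdot 3 = -4 + 1 = -3$)
$S{\left(J,x \right)} = - 3 x$
$\left(-21981 + S{\left(\left(3 - 5\right)^{2},20 \right)}\right) + \left(2300 - 9880\right) = \left(-21981 - 60\right) + \left(2300 - 9880\right) = \left(-21981 - 60\right) - 7580 = -22041 - 7580 = -29621$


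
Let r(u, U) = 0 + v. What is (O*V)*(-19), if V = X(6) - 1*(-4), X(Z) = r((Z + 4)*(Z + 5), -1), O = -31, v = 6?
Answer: 5890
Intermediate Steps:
r(u, U) = 6 (r(u, U) = 0 + 6 = 6)
X(Z) = 6
V = 10 (V = 6 - 1*(-4) = 6 + 4 = 10)
(O*V)*(-19) = -31*10*(-19) = -310*(-19) = 5890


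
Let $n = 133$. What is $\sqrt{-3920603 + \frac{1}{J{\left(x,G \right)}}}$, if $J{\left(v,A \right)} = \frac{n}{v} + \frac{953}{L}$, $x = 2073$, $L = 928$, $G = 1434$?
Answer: $\frac{i \sqrt{17273277369430161755}}{2098993} \approx 1980.1 i$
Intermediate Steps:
$J{\left(v,A \right)} = \frac{953}{928} + \frac{133}{v}$ ($J{\left(v,A \right)} = \frac{133}{v} + \frac{953}{928} = \frac{953}{928} + \frac{133}{v}$)
$\sqrt{-3920603 + \frac{1}{J{\left(x,G \right)}}} = \sqrt{-3920603 + \frac{1}{\frac{953}{928} + \frac{133}{2073}}} = \sqrt{-3920603 + \frac{1}{\frac{2098993}{1923744}}} = \sqrt{-3920603 + \frac{1923744}{2098993}} = \sqrt{- \frac{8229316329035}{2098993}} = \frac{i \sqrt{17273277369430161755}}{2098993}$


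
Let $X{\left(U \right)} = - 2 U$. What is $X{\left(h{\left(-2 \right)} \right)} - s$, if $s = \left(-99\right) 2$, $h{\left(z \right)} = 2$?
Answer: $194$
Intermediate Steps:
$s = -198$
$X{\left(h{\left(-2 \right)} \right)} - s = \left(-2\right) 2 - -198 = -4 + 198 = 194$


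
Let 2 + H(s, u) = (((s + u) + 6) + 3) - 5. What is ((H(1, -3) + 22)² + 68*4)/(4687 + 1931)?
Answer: 126/1103 ≈ 0.11423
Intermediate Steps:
H(s, u) = 2 + s + u (H(s, u) = -2 + ((((s + u) + 6) + 3) - 5) = -2 + (((6 + s + u) + 3) - 5) = -2 + ((9 + s + u) - 5) = -2 + (4 + s + u) = 2 + s + u)
((H(1, -3) + 22)² + 68*4)/(4687 + 1931) = (((2 + 1 - 3) + 22)² + 68*4)/(4687 + 1931) = ((0 + 22)² + 272)/6618 = (22² + 272)*(1/6618) = (484 + 272)*(1/6618) = 756*(1/6618) = 126/1103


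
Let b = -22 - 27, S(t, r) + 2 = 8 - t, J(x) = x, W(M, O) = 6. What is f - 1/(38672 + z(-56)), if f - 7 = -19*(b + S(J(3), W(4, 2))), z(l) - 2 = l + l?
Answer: 33973121/38562 ≈ 881.00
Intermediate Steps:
z(l) = 2 + 2*l (z(l) = 2 + (l + l) = 2 + 2*l)
S(t, r) = 6 - t (S(t, r) = -2 + (8 - t) = 6 - t)
b = -49
f = 881 (f = 7 - 19*(-49 + (6 - 1*3)) = 7 - 19*(-49 + (6 - 3)) = 7 - 19*(-49 + 3) = 7 - 19*(-46) = 7 + 874 = 881)
f - 1/(38672 + z(-56)) = 881 - 1/(38672 + (2 + 2*(-56))) = 881 - 1/(38672 + (2 - 112)) = 881 - 1/(38672 - 110) = 881 - 1/38562 = 33973121/38562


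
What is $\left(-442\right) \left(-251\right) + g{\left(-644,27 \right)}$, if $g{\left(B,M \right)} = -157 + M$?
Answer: $110812$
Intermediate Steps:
$\left(-442\right) \left(-251\right) + g{\left(-644,27 \right)} = \left(-442\right) \left(-251\right) + \left(-157 + 27\right) = 110942 - 130 = 110812$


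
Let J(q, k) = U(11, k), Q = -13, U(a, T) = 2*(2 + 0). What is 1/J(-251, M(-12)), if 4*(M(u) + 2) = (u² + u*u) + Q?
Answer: ¼ ≈ 0.25000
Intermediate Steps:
U(a, T) = 4 (U(a, T) = 2*2 = 4)
M(u) = -21/4 + u²/2 (M(u) = -2 + ((u² + u*u) - 13)/4 = -2 + ((u² + u²) - 13)/4 = -2 + (2*u² - 13)/4 = -2 + (-13 + 2*u²)/4 = -2 + (-13/4 + u²/2) = -21/4 + u²/2)
J(q, k) = 4
1/J(-251, M(-12)) = 1/4 = ¼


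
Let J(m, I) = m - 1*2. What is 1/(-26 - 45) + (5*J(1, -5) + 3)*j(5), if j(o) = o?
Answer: -711/71 ≈ -10.014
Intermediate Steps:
J(m, I) = -2 + m (J(m, I) = m - 2 = -2 + m)
1/(-26 - 45) + (5*J(1, -5) + 3)*j(5) = 1/(-26 - 45) + (5*(-2 + 1) + 3)*5 = 1/(-71) + (5*(-1) + 3)*5 = -1/71 + (-5 + 3)*5 = -1/71 - 2*5 = -1/71 - 10 = -711/71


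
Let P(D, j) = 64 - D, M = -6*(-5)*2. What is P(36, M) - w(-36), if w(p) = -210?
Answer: 238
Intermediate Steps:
M = 60 (M = 30*2 = 60)
P(36, M) - w(-36) = (64 - 1*36) - 1*(-210) = (64 - 36) + 210 = 28 + 210 = 238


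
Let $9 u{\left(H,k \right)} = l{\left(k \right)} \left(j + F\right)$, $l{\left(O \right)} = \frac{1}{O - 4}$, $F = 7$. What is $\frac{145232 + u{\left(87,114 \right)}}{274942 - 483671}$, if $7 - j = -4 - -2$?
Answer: $- \frac{71889848}{103320855} \approx -0.69579$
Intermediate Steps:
$l{\left(O \right)} = \frac{1}{-4 + O}$
$j = 9$ ($j = 7 - \left(-4 - -2\right) = 7 - \left(-4 + 2\right) = 7 - -2 = 7 + 2 = 9$)
$u{\left(H,k \right)} = \frac{16}{9 \left(-4 + k\right)}$ ($u{\left(H,k \right)} = \frac{\frac{1}{-4 + k} \left(9 + 7\right)}{9} = \frac{\frac{1}{-4 + k} 16}{9} = \frac{16 \frac{1}{-4 + k}}{9} = \frac{16}{9 \left(-4 + k\right)}$)
$\frac{145232 + u{\left(87,114 \right)}}{274942 - 483671} = \frac{145232 + \frac{16}{9 \left(-4 + 114\right)}}{274942 - 483671} = \frac{145232 + \frac{16}{9 \cdot 110}}{-208729} = \left(145232 + \frac{16}{9} \cdot \frac{1}{110}\right) \left(- \frac{1}{208729}\right) = \left(145232 + \frac{8}{495}\right) \left(- \frac{1}{208729}\right) = \frac{71889848}{495} \left(- \frac{1}{208729}\right) = - \frac{71889848}{103320855}$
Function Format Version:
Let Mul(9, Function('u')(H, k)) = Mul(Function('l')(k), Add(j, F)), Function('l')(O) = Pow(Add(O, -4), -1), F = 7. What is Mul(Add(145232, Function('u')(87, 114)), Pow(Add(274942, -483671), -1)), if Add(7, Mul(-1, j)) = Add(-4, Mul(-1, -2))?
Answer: Rational(-71889848, 103320855) ≈ -0.69579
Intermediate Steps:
Function('l')(O) = Pow(Add(-4, O), -1)
j = 9 (j = Add(7, Mul(-1, Add(-4, Mul(-1, -2)))) = Add(7, Mul(-1, Add(-4, 2))) = Add(7, Mul(-1, -2)) = Add(7, 2) = 9)
Function('u')(H, k) = Mul(Rational(16, 9), Pow(Add(-4, k), -1)) (Function('u')(H, k) = Mul(Rational(1, 9), Mul(Pow(Add(-4, k), -1), Add(9, 7))) = Mul(Rational(1, 9), Mul(Pow(Add(-4, k), -1), 16)) = Mul(Rational(1, 9), Mul(16, Pow(Add(-4, k), -1))) = Mul(Rational(16, 9), Pow(Add(-4, k), -1)))
Mul(Add(145232, Function('u')(87, 114)), Pow(Add(274942, -483671), -1)) = Mul(Add(145232, Mul(Rational(16, 9), Pow(Add(-4, 114), -1))), Pow(Add(274942, -483671), -1)) = Mul(Add(145232, Mul(Rational(16, 9), Pow(110, -1))), Pow(-208729, -1)) = Mul(Add(145232, Mul(Rational(16, 9), Rational(1, 110))), Rational(-1, 208729)) = Mul(Add(145232, Rational(8, 495)), Rational(-1, 208729)) = Mul(Rational(71889848, 495), Rational(-1, 208729)) = Rational(-71889848, 103320855)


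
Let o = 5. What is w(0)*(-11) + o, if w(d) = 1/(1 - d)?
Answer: -6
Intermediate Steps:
w(0)*(-11) + o = -1/(-1 + 0)*(-11) + 5 = -1/(-1)*(-11) + 5 = -1*(-1)*(-11) + 5 = 1*(-11) + 5 = -11 + 5 = -6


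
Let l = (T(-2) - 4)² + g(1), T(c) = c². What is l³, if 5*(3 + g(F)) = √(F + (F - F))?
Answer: -2744/125 ≈ -21.952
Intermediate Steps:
g(F) = -3 + √F/5 (g(F) = -3 + √(F + (F - F))/5 = -3 + √(F + 0)/5 = -3 + √F/5)
l = -14/5 (l = ((-2)² - 4)² + (-3 + √1/5) = (4 - 4)² + (-3 + (⅕)*1) = 0² + (-3 + ⅕) = 0 - 14/5 = -14/5 ≈ -2.8000)
l³ = (-14/5)³ = -2744/125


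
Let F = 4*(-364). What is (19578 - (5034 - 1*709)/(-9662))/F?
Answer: -189166961/14067872 ≈ -13.447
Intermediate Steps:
F = -1456
(19578 - (5034 - 1*709)/(-9662))/F = (19578 - (5034 - 1*709)/(-9662))/(-1456) = (19578 - (5034 - 709)*(-1)/9662)*(-1/1456) = (19578 - 4325*(-1)/9662)*(-1/1456) = (19578 - 1*(-4325/9662))*(-1/1456) = (19578 + 4325/9662)*(-1/1456) = (189166961/9662)*(-1/1456) = -189166961/14067872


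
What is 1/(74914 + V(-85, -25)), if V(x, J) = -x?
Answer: 1/74999 ≈ 1.3334e-5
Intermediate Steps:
1/(74914 + V(-85, -25)) = 1/(74914 - 1*(-85)) = 1/(74914 + 85) = 1/74999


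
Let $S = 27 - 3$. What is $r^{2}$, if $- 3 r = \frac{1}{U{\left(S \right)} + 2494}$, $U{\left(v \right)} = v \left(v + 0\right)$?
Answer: $\frac{1}{84824100} \approx 1.1789 \cdot 10^{-8}$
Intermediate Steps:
$S = 24$
$U{\left(v \right)} = v^{2}$ ($U{\left(v \right)} = v v = v^{2}$)
$r = - \frac{1}{9210}$ ($r = - \frac{1}{3 \left(24^{2} + 2494\right)} = - \frac{1}{3 \left(576 + 2494\right)} = - \frac{1}{3 \cdot 3070} = \left(- \frac{1}{3}\right) \frac{1}{3070} = - \frac{1}{9210} \approx -0.00010858$)
$r^{2} = \left(- \frac{1}{9210}\right)^{2} = \frac{1}{84824100}$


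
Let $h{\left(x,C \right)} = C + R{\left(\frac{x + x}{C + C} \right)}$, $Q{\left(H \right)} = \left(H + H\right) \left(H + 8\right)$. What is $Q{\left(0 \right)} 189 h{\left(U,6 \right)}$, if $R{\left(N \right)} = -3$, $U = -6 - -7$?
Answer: $0$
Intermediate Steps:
$U = 1$ ($U = -6 + 7 = 1$)
$Q{\left(H \right)} = 2 H \left(8 + H\right)$
$h{\left(x,C \right)} = -3 + C$ ($h{\left(x,C \right)} = C - 3 = -3 + C$)
$Q{\left(0 \right)} 189 h{\left(U,6 \right)} = 2 \cdot 0 \left(8 + 0\right) 189 \left(-3 + 6\right) = 2 \cdot 0 \cdot 8 \cdot 189 \cdot 3 = 0 \cdot 189 \cdot 3 = 0 \cdot 3 = 0$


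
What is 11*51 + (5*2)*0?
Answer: 561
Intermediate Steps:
11*51 + (5*2)*0 = 561 + 10*0 = 561 + 0 = 561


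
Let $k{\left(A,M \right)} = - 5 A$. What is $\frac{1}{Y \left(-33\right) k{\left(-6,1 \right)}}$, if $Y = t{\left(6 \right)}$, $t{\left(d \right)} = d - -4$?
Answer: $- \frac{1}{9900} \approx -0.00010101$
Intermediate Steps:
$t{\left(d \right)} = 4 + d$ ($t{\left(d \right)} = d + 4 = 4 + d$)
$Y = 10$ ($Y = 4 + 6 = 10$)
$\frac{1}{Y \left(-33\right) k{\left(-6,1 \right)}} = \frac{1}{10 \left(-33\right) \left(\left(-5\right) \left(-6\right)\right)} = \frac{1}{\left(-330\right) 30} = \frac{1}{-9900} = - \frac{1}{9900}$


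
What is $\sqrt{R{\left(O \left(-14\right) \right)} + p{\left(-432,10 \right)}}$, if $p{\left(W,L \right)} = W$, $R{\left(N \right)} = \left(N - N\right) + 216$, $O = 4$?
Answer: $6 i \sqrt{6} \approx 14.697 i$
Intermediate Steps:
$R{\left(N \right)} = 216$ ($R{\left(N \right)} = 0 + 216 = 216$)
$\sqrt{R{\left(O \left(-14\right) \right)} + p{\left(-432,10 \right)}} = \sqrt{216 - 432} = \sqrt{-216} = 6 i \sqrt{6}$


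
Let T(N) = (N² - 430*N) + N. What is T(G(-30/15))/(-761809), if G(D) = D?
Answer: -862/761809 ≈ -0.0011315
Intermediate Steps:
T(N) = N² - 429*N
T(G(-30/15))/(-761809) = ((-30/15)*(-429 - 30/15))/(-761809) = ((-30*1/15)*(-429 - 30*1/15))*(-1/761809) = -2*(-429 - 2)*(-1/761809) = -2*(-431)*(-1/761809) = 862*(-1/761809) = -862/761809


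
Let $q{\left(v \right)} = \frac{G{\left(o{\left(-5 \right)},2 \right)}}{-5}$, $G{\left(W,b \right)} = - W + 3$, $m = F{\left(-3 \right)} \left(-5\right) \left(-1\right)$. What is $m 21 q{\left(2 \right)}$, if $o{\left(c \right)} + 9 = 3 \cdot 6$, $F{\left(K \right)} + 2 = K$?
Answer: $-630$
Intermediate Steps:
$F{\left(K \right)} = -2 + K$
$o{\left(c \right)} = 9$ ($o{\left(c \right)} = -9 + 3 \cdot 6 = -9 + 18 = 9$)
$m = -25$ ($m = \left(-2 - 3\right) \left(-5\right) \left(-1\right) = \left(-5\right) \left(-5\right) \left(-1\right) = 25 \left(-1\right) = -25$)
$G{\left(W,b \right)} = 3 - W$
$q{\left(v \right)} = \frac{6}{5}$ ($q{\left(v \right)} = \frac{3 - 9}{-5} = \left(3 - 9\right) \left(- \frac{1}{5}\right) = \left(-6\right) \left(- \frac{1}{5}\right) = \frac{6}{5}$)
$m 21 q{\left(2 \right)} = \left(-25\right) 21 \cdot \frac{6}{5} = \left(-525\right) \frac{6}{5} = -630$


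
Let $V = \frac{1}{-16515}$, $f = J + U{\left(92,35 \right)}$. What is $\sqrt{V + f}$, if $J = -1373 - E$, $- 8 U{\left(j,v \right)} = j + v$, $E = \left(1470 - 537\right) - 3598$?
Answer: $\frac{\sqrt{618767971090}}{22020} \approx 35.723$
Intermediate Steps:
$E = -2665$ ($E = 933 - 3598 = -2665$)
$U{\left(j,v \right)} = - \frac{j}{8} - \frac{v}{8}$ ($U{\left(j,v \right)} = - \frac{j + v}{8} = - \frac{j}{8} - \frac{v}{8}$)
$J = 1292$ ($J = -1373 - -2665 = -1373 + 2665 = 1292$)
$f = \frac{10209}{8}$ ($f = 1292 - \frac{127}{8} = \frac{10209}{8} \approx 1276.1$)
$V = - \frac{1}{16515} \approx -6.0551 \cdot 10^{-5}$
$\sqrt{V + f} = \sqrt{- \frac{1}{16515} + \frac{10209}{8}} = \sqrt{\frac{168601627}{132120}} = \frac{\sqrt{618767971090}}{22020}$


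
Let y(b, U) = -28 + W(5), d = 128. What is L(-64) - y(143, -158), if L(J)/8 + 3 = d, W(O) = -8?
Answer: 1036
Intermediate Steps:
y(b, U) = -36 (y(b, U) = -28 - 8 = -36)
L(J) = 1000 (L(J) = -24 + 8*128 = -24 + 1024 = 1000)
L(-64) - y(143, -158) = 1000 - 1*(-36) = 1000 + 36 = 1036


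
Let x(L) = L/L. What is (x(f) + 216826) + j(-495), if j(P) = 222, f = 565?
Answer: 217049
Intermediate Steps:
x(L) = 1
(x(f) + 216826) + j(-495) = (1 + 216826) + 222 = 216827 + 222 = 217049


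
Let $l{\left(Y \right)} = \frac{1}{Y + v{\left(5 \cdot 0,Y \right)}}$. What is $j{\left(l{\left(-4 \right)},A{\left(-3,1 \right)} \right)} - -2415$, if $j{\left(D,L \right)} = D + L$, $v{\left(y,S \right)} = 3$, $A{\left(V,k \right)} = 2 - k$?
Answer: $2415$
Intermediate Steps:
$l{\left(Y \right)} = \frac{1}{3 + Y}$ ($l{\left(Y \right)} = \frac{1}{Y + 3} = \frac{1}{3 + Y}$)
$j{\left(l{\left(-4 \right)},A{\left(-3,1 \right)} \right)} - -2415 = \left(\frac{1}{3 - 4} + \left(2 - 1\right)\right) - -2415 = \left(\frac{1}{-1} + \left(2 - 1\right)\right) + 2415 = \left(-1 + 1\right) + 2415 = 0 + 2415 = 2415$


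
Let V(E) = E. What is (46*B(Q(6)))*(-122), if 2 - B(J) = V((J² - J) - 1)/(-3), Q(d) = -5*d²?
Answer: -182867020/3 ≈ -6.0956e+7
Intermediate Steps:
B(J) = 5/3 - J/3 + J²/3 (B(J) = 2 - ((J² - J) - 1)/(-3) = 2 - (-1 + J² - J)*(-1)/3 = 2 - (⅓ - J²/3 + J/3) = 2 + (-⅓ - J/3 + J²/3) = 5/3 - J/3 + J²/3)
(46*B(Q(6)))*(-122) = (46*(5/3 - (-5)*6²/3 + (-5*6²)²/3))*(-122) = (46*(5/3 - (-5)*36/3 + (-5*36)²/3))*(-122) = (46*(5/3 - ⅓*(-180) + (⅓)*(-180)²))*(-122) = (46*(5/3 + 60 + (⅓)*32400))*(-122) = (46*(5/3 + 60 + 10800))*(-122) = (46*(32585/3))*(-122) = (1498910/3)*(-122) = -182867020/3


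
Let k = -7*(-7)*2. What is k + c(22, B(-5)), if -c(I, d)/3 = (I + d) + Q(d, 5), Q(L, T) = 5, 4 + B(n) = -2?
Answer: 35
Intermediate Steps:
B(n) = -6 (B(n) = -4 - 2 = -6)
k = 98 (k = 49*2 = 98)
c(I, d) = -15 - 3*I - 3*d (c(I, d) = -3*((I + d) + 5) = -3*(5 + I + d) = -15 - 3*I - 3*d)
k + c(22, B(-5)) = 98 + (-15 - 3*22 - 3*(-6)) = 98 + (-15 - 66 + 18) = 98 - 63 = 35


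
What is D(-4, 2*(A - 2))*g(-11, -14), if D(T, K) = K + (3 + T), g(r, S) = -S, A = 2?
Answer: -14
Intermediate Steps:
D(T, K) = 3 + K + T
D(-4, 2*(A - 2))*g(-11, -14) = (3 + 2*(2 - 2) - 4)*(-1*(-14)) = (3 + 2*0 - 4)*14 = (3 + 0 - 4)*14 = -1*14 = -14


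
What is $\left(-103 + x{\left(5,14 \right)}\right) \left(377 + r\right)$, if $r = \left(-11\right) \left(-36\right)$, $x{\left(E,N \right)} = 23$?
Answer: $-61840$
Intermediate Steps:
$r = 396$
$\left(-103 + x{\left(5,14 \right)}\right) \left(377 + r\right) = \left(-103 + 23\right) \left(377 + 396\right) = \left(-80\right) 773 = -61840$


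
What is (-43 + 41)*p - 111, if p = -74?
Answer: 37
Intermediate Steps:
(-43 + 41)*p - 111 = (-43 + 41)*(-74) - 111 = -2*(-74) - 111 = 148 - 111 = 37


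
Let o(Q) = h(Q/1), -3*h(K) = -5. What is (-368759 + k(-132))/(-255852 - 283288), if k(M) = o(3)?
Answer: 276568/404355 ≈ 0.68397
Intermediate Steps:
h(K) = 5/3 (h(K) = -⅓*(-5) = 5/3)
o(Q) = 5/3
k(M) = 5/3
(-368759 + k(-132))/(-255852 - 283288) = (-368759 + 5/3)/(-255852 - 283288) = -1106272/3/(-539140) = -1106272/3*(-1/539140) = 276568/404355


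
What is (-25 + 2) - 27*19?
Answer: -536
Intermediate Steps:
(-25 + 2) - 27*19 = -23 - 513 = -536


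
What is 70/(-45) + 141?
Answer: 1255/9 ≈ 139.44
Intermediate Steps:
70/(-45) + 141 = -1/45*70 + 141 = -14/9 + 141 = 1255/9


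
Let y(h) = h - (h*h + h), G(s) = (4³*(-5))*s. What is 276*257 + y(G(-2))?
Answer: -338668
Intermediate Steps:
G(s) = -320*s (G(s) = (64*(-5))*s = -320*s)
y(h) = -h² (y(h) = h - (h² + h) = h - (h + h²) = h + (-h - h²) = -h²)
276*257 + y(G(-2)) = 276*257 - (-320*(-2))² = 70932 - 1*640² = 70932 - 1*409600 = 70932 - 409600 = -338668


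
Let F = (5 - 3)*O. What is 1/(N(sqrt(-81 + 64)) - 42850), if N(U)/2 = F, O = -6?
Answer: -1/42874 ≈ -2.3324e-5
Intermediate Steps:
F = -12 (F = (5 - 3)*(-6) = 2*(-6) = -12)
N(U) = -24 (N(U) = 2*(-12) = -24)
1/(N(sqrt(-81 + 64)) - 42850) = 1/(-24 - 42850) = 1/(-42874) = -1/42874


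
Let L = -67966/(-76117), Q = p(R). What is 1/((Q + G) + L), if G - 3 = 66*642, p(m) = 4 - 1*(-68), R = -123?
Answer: 76117/3231006265 ≈ 2.3558e-5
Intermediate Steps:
p(m) = 72 (p(m) = 4 + 68 = 72)
Q = 72
L = 67966/76117 (L = -67966*(-1/76117) = 67966/76117 ≈ 0.89291)
G = 42375 (G = 3 + 66*642 = 3 + 42372 = 42375)
1/((Q + G) + L) = 1/((72 + 42375) + 67966/76117) = 1/(42447 + 67966/76117) = 1/(3231006265/76117) = 76117/3231006265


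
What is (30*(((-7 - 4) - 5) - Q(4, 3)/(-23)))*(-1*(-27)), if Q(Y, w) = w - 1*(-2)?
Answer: -294030/23 ≈ -12784.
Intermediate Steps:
Q(Y, w) = 2 + w (Q(Y, w) = w + 2 = 2 + w)
(30*(((-7 - 4) - 5) - Q(4, 3)/(-23)))*(-1*(-27)) = (30*(((-7 - 4) - 5) - (2 + 3)/(-23)))*(-1*(-27)) = (30*((-11 - 5) - 5*(-1)/23))*27 = (30*(-16 - 1*(-5/23)))*27 = (30*(-16 + 5/23))*27 = (30*(-363/23))*27 = -10890/23*27 = -294030/23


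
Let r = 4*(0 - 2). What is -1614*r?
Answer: 12912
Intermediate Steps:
r = -8 (r = 4*(-2) = -8)
-1614*r = -1614*(-8) = 12912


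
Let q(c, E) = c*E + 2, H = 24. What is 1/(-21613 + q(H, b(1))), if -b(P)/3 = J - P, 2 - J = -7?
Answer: -1/22187 ≈ -4.5071e-5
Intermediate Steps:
J = 9 (J = 2 - 1*(-7) = 2 + 7 = 9)
b(P) = -27 + 3*P (b(P) = -3*(9 - P) = -27 + 3*P)
q(c, E) = 2 + E*c (q(c, E) = E*c + 2 = 2 + E*c)
1/(-21613 + q(H, b(1))) = 1/(-21613 + (2 + (-27 + 3*1)*24)) = 1/(-21613 + (2 + (-27 + 3)*24)) = 1/(-21613 + (2 - 24*24)) = 1/(-21613 + (2 - 576)) = 1/(-21613 - 574) = 1/(-22187) = -1/22187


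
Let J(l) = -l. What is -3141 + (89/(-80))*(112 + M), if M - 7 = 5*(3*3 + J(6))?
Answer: -131603/40 ≈ -3290.1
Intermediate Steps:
M = 22 (M = 7 + 5*(3*3 - 1*6) = 7 + 5*(9 - 6) = 7 + 5*3 = 7 + 15 = 22)
-3141 + (89/(-80))*(112 + M) = -3141 + (89/(-80))*(112 + 22) = -3141 + (89*(-1/80))*134 = -3141 - 89/80*134 = -3141 - 5963/40 = -131603/40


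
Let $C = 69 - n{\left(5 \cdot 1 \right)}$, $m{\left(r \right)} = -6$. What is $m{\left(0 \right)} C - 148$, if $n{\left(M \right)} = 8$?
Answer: $-514$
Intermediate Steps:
$C = 61$ ($C = 69 - 8 = 61$)
$m{\left(0 \right)} C - 148 = \left(-6\right) 61 - 148 = -366 - 148 = -514$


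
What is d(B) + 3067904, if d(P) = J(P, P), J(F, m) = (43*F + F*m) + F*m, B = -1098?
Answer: 5431898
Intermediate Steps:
J(F, m) = 43*F + 2*F*m
d(P) = P*(43 + 2*P)
d(B) + 3067904 = -1098*(43 + 2*(-1098)) + 3067904 = -1098*(43 - 2196) + 3067904 = -1098*(-2153) + 3067904 = 2363994 + 3067904 = 5431898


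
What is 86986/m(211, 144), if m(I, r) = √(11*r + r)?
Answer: 43493*√3/36 ≈ 2092.6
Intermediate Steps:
m(I, r) = 2*√3*√r (m(I, r) = √(12*r) = 2*√3*√r)
86986/m(211, 144) = 86986/((2*√3*√144)) = 86986/((2*√3*12)) = 86986/((24*√3)) = 86986*(√3/72) = 43493*√3/36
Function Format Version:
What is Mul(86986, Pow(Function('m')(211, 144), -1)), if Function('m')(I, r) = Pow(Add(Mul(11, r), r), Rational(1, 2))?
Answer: Mul(Rational(43493, 36), Pow(3, Rational(1, 2))) ≈ 2092.6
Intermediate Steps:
Function('m')(I, r) = Mul(2, Pow(3, Rational(1, 2)), Pow(r, Rational(1, 2))) (Function('m')(I, r) = Pow(Mul(12, r), Rational(1, 2)) = Mul(2, Pow(3, Rational(1, 2)), Pow(r, Rational(1, 2))))
Mul(86986, Pow(Function('m')(211, 144), -1)) = Mul(86986, Pow(Mul(2, Pow(3, Rational(1, 2)), Pow(144, Rational(1, 2))), -1)) = Mul(86986, Pow(Mul(2, Pow(3, Rational(1, 2)), 12), -1)) = Mul(86986, Pow(Mul(24, Pow(3, Rational(1, 2))), -1)) = Mul(86986, Mul(Rational(1, 72), Pow(3, Rational(1, 2)))) = Mul(Rational(43493, 36), Pow(3, Rational(1, 2)))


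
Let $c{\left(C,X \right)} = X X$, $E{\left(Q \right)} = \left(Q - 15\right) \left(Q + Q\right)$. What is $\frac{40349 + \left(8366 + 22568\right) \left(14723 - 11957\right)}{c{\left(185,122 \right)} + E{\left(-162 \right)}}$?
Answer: $\frac{85603793}{72232} \approx 1185.1$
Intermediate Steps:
$E{\left(Q \right)} = 2 Q \left(-15 + Q\right)$ ($E{\left(Q \right)} = \left(-15 + Q\right) 2 Q = 2 Q \left(-15 + Q\right)$)
$c{\left(C,X \right)} = X^{2}$
$\frac{40349 + \left(8366 + 22568\right) \left(14723 - 11957\right)}{c{\left(185,122 \right)} + E{\left(-162 \right)}} = \frac{40349 + \left(8366 + 22568\right) \left(14723 - 11957\right)}{122^{2} + 2 \left(-162\right) \left(-15 - 162\right)} = \frac{40349 + 30934 \cdot 2766}{14884 + 2 \left(-162\right) \left(-177\right)} = \frac{40349 + 85563444}{14884 + 57348} = \frac{85603793}{72232}$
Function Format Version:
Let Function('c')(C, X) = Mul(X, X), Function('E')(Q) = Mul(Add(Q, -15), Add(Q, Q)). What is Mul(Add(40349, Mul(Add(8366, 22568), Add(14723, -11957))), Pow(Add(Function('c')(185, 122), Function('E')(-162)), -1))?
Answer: Rational(85603793, 72232) ≈ 1185.1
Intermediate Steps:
Function('E')(Q) = Mul(2, Q, Add(-15, Q)) (Function('E')(Q) = Mul(Add(-15, Q), Mul(2, Q)) = Mul(2, Q, Add(-15, Q)))
Function('c')(C, X) = Pow(X, 2)
Mul(Add(40349, Mul(Add(8366, 22568), Add(14723, -11957))), Pow(Add(Function('c')(185, 122), Function('E')(-162)), -1)) = Mul(Add(40349, Mul(Add(8366, 22568), Add(14723, -11957))), Pow(Add(Pow(122, 2), Mul(2, -162, Add(-15, -162))), -1)) = Mul(Add(40349, Mul(30934, 2766)), Pow(Add(14884, Mul(2, -162, -177)), -1)) = Mul(Add(40349, 85563444), Pow(Add(14884, 57348), -1)) = Mul(85603793, Pow(72232, -1)) = Mul(85603793, Rational(1, 72232)) = Rational(85603793, 72232)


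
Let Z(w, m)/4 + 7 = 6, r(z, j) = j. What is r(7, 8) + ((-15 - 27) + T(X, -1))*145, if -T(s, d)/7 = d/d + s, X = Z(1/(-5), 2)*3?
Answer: 5083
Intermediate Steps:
Z(w, m) = -4 (Z(w, m) = -28 + 4*6 = -28 + 24 = -4)
X = -12 (X = -4*3 = -12)
T(s, d) = -7 - 7*s (T(s, d) = -7*(d/d + s) = -7*(1 + s) = -7 - 7*s)
r(7, 8) + ((-15 - 27) + T(X, -1))*145 = 8 + ((-15 - 27) + (-7 - 7*(-12)))*145 = 8 + (-42 + (-7 + 84))*145 = 8 + (-42 + 77)*145 = 8 + 35*145 = 8 + 5075 = 5083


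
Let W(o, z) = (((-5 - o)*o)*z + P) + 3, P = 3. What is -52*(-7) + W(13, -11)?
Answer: 2944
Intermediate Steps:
W(o, z) = 6 + o*z*(-5 - o) (W(o, z) = (((-5 - o)*o)*z + 3) + 3 = ((o*(-5 - o))*z + 3) + 3 = (o*z*(-5 - o) + 3) + 3 = (3 + o*z*(-5 - o)) + 3 = 6 + o*z*(-5 - o))
-52*(-7) + W(13, -11) = -52*(-7) + (6 - 1*(-11)*13² - 5*13*(-11)) = 364 + (6 - 1*(-11)*169 + 715) = 364 + (6 + 1859 + 715) = 364 + 2580 = 2944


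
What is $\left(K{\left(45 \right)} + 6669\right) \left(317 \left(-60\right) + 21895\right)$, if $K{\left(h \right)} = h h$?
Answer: $24995250$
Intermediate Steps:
$K{\left(h \right)} = h^{2}$
$\left(K{\left(45 \right)} + 6669\right) \left(317 \left(-60\right) + 21895\right) = \left(45^{2} + 6669\right) \left(317 \left(-60\right) + 21895\right) = \left(2025 + 6669\right) \left(-19020 + 21895\right) = 8694 \cdot 2875 = 24995250$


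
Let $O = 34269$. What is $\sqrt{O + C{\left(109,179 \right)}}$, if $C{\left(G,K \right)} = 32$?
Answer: $\sqrt{34301} \approx 185.21$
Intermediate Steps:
$\sqrt{O + C{\left(109,179 \right)}} = \sqrt{34269 + 32} = \sqrt{34301}$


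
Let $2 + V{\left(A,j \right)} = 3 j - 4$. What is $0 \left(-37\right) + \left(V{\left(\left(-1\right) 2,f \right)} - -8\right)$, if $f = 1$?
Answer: $5$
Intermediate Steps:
$V{\left(A,j \right)} = -6 + 3 j$ ($V{\left(A,j \right)} = -2 + \left(3 j - 4\right) = -2 + \left(-4 + 3 j\right) = -6 + 3 j$)
$0 \left(-37\right) + \left(V{\left(\left(-1\right) 2,f \right)} - -8\right) = 0 \left(-37\right) + \left(\left(-6 + 3 \cdot 1\right) - -8\right) = 0 + \left(\left(-6 + 3\right) + 8\right) = 0 + \left(-3 + 8\right) = 0 + 5 = 5$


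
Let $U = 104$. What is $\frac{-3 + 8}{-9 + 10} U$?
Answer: $520$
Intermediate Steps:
$\frac{-3 + 8}{-9 + 10} U = \frac{-3 + 8}{-9 + 10} \cdot 104 = \frac{5}{1} \cdot 104 = 5 \cdot 1 \cdot 104 = 5 \cdot 104 = 520$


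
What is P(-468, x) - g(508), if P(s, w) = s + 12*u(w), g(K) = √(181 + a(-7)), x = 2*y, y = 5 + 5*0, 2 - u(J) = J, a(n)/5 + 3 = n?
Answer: -564 - √131 ≈ -575.45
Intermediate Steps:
a(n) = -15 + 5*n
u(J) = 2 - J
y = 5 (y = 5 + 0 = 5)
x = 10 (x = 2*5 = 10)
g(K) = √131 (g(K) = √(181 + (-15 + 5*(-7))) = √(181 + (-15 - 35)) = √(181 - 50) = √131)
P(s, w) = 24 + s - 12*w (P(s, w) = s + 12*(2 - w) = s + (24 - 12*w) = 24 + s - 12*w)
P(-468, x) - g(508) = (24 - 468 - 12*10) - √131 = (24 - 468 - 120) - √131 = -564 - √131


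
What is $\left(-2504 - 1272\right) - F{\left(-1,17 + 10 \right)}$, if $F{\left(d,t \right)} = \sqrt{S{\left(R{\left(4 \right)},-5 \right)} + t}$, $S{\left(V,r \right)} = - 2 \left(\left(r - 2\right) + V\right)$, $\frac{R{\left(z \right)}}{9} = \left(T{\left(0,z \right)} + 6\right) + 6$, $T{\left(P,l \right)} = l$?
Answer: $-3776 - i \sqrt{247} \approx -3776.0 - 15.716 i$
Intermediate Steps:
$R{\left(z \right)} = 108 + 9 z$ ($R{\left(z \right)} = 9 \left(\left(z + 6\right) + 6\right) = 9 \left(\left(6 + z\right) + 6\right) = 9 \left(12 + z\right) = 108 + 9 z$)
$S{\left(V,r \right)} = 4 - 2 V - 2 r$ ($S{\left(V,r \right)} = - 2 \left(\left(-2 + r\right) + V\right) = - 2 \left(-2 + V + r\right) = 4 - 2 V - 2 r$)
$F{\left(d,t \right)} = \sqrt{-274 + t}$ ($F{\left(d,t \right)} = \sqrt{\left(4 - 2 \left(108 + 9 \cdot 4\right) - -10\right) + t} = \sqrt{\left(4 - 2 \left(108 + 36\right) + 10\right) + t} = \sqrt{\left(4 - 288 + 10\right) + t} = \sqrt{-274 + t}$)
$\left(-2504 - 1272\right) - F{\left(-1,17 + 10 \right)} = \left(-2504 - 1272\right) - \sqrt{-274 + \left(17 + 10\right)} = -3776 - \sqrt{-274 + 27} = -3776 - \sqrt{-247} = -3776 - i \sqrt{247}$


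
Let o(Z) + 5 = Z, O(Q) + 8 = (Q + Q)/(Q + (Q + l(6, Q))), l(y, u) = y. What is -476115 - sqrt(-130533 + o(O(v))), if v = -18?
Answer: -476115 - 2*I*sqrt(815905)/5 ≈ -4.7612e+5 - 361.31*I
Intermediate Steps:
O(Q) = -8 + 2*Q/(6 + 2*Q) (O(Q) = -8 + (Q + Q)/(Q + (Q + 6)) = -8 + (2*Q)/(Q + (6 + Q)) = -8 + (2*Q)/(6 + 2*Q) = -8 + 2*Q/(6 + 2*Q))
o(Z) = -5 + Z
-476115 - sqrt(-130533 + o(O(v))) = -476115 - sqrt(-130533 + (-5 + (-24 - 7*(-18))/(3 - 18))) = -476115 - sqrt(-130533 + (-5 + (-24 + 126)/(-15))) = -476115 - sqrt(-130533 + (-5 - 1/15*102)) = -476115 - sqrt(-130533 + (-5 - 34/5)) = -476115 - sqrt(-130533 - 59/5) = -476115 - sqrt(-652724/5) = -476115 - 2*I*sqrt(815905)/5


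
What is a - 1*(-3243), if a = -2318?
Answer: 925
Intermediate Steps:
a - 1*(-3243) = -2318 - 1*(-3243) = -2318 + 3243 = 925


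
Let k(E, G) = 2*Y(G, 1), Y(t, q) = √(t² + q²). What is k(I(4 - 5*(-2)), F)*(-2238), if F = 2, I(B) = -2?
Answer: -4476*√5 ≈ -10009.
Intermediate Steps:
Y(t, q) = √(q² + t²)
k(E, G) = 2*√(1 + G²) (k(E, G) = 2*√(1² + G²) = 2*√(1 + G²))
k(I(4 - 5*(-2)), F)*(-2238) = (2*√(1 + 2²))*(-2238) = (2*√(1 + 4))*(-2238) = (2*√5)*(-2238) = -4476*√5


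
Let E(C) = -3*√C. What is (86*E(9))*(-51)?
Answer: 39474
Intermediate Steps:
(86*E(9))*(-51) = (86*(-3*√9))*(-51) = (86*(-3*3))*(-51) = (86*(-9))*(-51) = -774*(-51) = 39474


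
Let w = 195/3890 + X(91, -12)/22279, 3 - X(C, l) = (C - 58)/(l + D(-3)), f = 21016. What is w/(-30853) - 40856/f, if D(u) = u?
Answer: -13655541187649901/7024295394372610 ≈ -1.9440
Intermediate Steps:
X(C, l) = 3 - (-58 + C)/(-3 + l) (X(C, l) = 3 - (C - 58)/(l - 3) = 3 - (-58 + C)/(-3 + l))
w = 4364633/86665310 (w = 195/3890 + ((49 - 1*91 + 3*(-12))/(-3 - 12))/22279 = 195*(1/3890) + ((49 - 91 - 36)/(-15))*(1/22279) = 39/778 - 1/15*(-78)*(1/22279) = 39/778 + (26/5)*(1/22279) = 39/778 + 26/111395 = 4364633/86665310 ≈ 0.050362)
w/(-30853) - 40856/f = (4364633/86665310)/(-30853) - 40856/21016 = (4364633/86665310)*(-1/30853) - 40856*1/21016 = -4364633/2673884809430 - 5107/2627 = -13655541187649901/7024295394372610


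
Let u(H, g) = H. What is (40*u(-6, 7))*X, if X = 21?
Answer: -5040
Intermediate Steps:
(40*u(-6, 7))*X = (40*(-6))*21 = -240*21 = -5040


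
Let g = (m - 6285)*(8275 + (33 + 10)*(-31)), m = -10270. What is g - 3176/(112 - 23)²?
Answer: -910319423186/7921 ≈ -1.1492e+8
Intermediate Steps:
g = -114924810 (g = (-10270 - 6285)*(8275 + (33 + 10)*(-31)) = -16555*(8275 + 43*(-31)) = -16555*(8275 - 1333) = -16555*6942 = -114924810)
g - 3176/(112 - 23)² = -114924810 - 3176/(112 - 23)² = -114924810 - 3176/(89²) = -114924810 - 3176/7921 = -910319423186/7921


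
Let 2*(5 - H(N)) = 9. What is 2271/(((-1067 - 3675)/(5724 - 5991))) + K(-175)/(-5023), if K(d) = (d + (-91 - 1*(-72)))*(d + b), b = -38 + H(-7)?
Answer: 2850242261/23819066 ≈ 119.66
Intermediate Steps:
H(N) = ½ (H(N) = 5 - ½*9 = 5 - 9/2 = ½)
b = -75/2 (b = -38 + ½ = -75/2 ≈ -37.500)
K(d) = (-19 + d)*(-75/2 + d) (K(d) = (d + (-91 - 1*(-72)))*(d - 75/2) = (d + (-91 + 72))*(-75/2 + d) = (d - 19)*(-75/2 + d) = (-19 + d)*(-75/2 + d))
2271/(((-1067 - 3675)/(5724 - 5991))) + K(-175)/(-5023) = 2271/(((-1067 - 3675)/(5724 - 5991))) + (1425/2 + (-175)² - 113/2*(-175))/(-5023) = 2271/((-4742/(-267))) + (1425/2 + 30625 + 19775/2)*(-1/5023) = 2271/((-4742*(-1/267))) + 41225*(-1/5023) = 2271/(4742/267) - 41225/5023 = 2271*(267/4742) - 41225/5023 = 606357/4742 - 41225/5023 = 2850242261/23819066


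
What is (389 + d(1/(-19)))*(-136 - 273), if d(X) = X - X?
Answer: -159101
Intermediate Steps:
d(X) = 0
(389 + d(1/(-19)))*(-136 - 273) = (389 + 0)*(-136 - 273) = 389*(-409) = -159101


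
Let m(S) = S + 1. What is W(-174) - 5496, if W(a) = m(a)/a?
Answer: -956131/174 ≈ -5495.0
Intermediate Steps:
m(S) = 1 + S
W(a) = (1 + a)/a
W(-174) - 5496 = (1 - 174)/(-174) - 5496 = -1/174*(-173) - 5496 = 173/174 - 5496 = -956131/174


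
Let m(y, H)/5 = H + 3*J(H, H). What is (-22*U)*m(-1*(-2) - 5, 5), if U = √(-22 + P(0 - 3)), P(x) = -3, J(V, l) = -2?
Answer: 550*I ≈ 550.0*I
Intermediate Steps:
m(y, H) = -30 + 5*H (m(y, H) = 5*(H + 3*(-2)) = 5*(H - 6) = 5*(-6 + H) = -30 + 5*H)
U = 5*I (U = √(-22 - 3) = √(-25) = 5*I ≈ 5.0*I)
(-22*U)*m(-1*(-2) - 5, 5) = (-110*I)*(-30 + 5*5) = (-110*I)*(-30 + 25) = -110*I*(-5) = 550*I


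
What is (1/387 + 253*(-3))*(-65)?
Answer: 19092580/387 ≈ 49335.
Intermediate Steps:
(1/387 + 253*(-3))*(-65) = (1/387 - 759)*(-65) = -293732/387*(-65) = 19092580/387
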